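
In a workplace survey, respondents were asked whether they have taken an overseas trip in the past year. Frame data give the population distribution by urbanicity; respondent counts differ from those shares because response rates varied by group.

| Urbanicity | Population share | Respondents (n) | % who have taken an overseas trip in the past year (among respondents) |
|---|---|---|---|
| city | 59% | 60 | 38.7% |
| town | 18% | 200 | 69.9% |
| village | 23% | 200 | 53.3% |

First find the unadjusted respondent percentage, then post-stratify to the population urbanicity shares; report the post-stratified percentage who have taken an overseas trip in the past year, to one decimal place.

Naive respondent-only estimate (weights = respondent counts):
  (60/460)×38.7 + (200/460)×69.9 + (200/460)×53.3 = 58.613%
Post-stratified estimate weights by population shares:
  0.59×38.7 + 0.18×69.9 + 0.23×53.3 = 47.674%

47.7%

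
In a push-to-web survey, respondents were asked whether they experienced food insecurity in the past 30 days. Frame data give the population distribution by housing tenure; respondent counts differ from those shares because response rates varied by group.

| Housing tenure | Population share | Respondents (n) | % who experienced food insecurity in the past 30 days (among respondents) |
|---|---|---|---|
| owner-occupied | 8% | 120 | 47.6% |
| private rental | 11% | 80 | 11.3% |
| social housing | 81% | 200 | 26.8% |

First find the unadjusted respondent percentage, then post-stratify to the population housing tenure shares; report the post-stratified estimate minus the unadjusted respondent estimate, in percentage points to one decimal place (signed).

-3.2 percentage points

Without adjustment, the pooled respondent share is:
  (120/400)×47.6 + (80/400)×11.3 + (200/400)×26.8 = 29.94%
Post-stratifying to population shares instead:
  0.08×47.6 + 0.11×11.3 + 0.81×26.8 = 26.759%
Difference = 26.759 − 29.94 = -3.181 pp.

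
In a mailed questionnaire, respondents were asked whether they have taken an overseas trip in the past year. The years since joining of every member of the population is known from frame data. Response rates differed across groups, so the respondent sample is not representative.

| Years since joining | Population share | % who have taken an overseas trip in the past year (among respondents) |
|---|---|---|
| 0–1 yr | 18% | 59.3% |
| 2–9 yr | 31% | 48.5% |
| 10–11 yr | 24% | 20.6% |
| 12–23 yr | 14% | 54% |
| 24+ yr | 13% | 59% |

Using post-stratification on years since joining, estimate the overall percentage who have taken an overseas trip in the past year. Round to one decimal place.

Reweight to the known years since joining distribution:
  0–1 yr: 0.18 × 59.3 = 10.674
  2–9 yr: 0.31 × 48.5 = 15.035
  10–11 yr: 0.24 × 20.6 = 4.944
  12–23 yr: 0.14 × 54 = 7.56
  24+ yr: 0.13 × 59 = 7.67
Post-stratified estimate = 45.883 → 45.9%.

45.9%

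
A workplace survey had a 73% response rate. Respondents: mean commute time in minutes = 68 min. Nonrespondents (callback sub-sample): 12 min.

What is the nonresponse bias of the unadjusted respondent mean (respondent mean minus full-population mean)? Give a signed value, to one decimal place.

+15.1

Nonresponse fraction = 1 − 0.73 = 0.27.
Bias = (nonresponse fraction) × (respondent mean − nonrespondent mean)
     = 0.27 × (68 − 12) = 0.27 × 56 = 15.12.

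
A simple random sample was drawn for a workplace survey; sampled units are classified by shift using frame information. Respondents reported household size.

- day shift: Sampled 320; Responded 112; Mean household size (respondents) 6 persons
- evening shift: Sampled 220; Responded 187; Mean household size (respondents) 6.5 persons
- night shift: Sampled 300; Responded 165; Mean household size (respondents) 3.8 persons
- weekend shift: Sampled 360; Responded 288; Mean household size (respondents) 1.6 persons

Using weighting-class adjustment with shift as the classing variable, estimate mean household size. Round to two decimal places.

Class response rates: day shift 112/320 = 35%, evening shift 187/220 = 85%, night shift 165/300 = 55%, weekend shift 288/360 = 80%.
Inverse-response-rate weighting restores each class to its sampled count, so class totals weight by n_sampled:
  day shift: 320 × 6 = 1920
  evening shift: 220 × 6.5 = 1430
  night shift: 300 × 3.8 = 1140
  weekend shift: 360 × 1.6 = 576
Adjusted estimate = 5066 / 1,200 = 4.22167 → 4.22.

4.22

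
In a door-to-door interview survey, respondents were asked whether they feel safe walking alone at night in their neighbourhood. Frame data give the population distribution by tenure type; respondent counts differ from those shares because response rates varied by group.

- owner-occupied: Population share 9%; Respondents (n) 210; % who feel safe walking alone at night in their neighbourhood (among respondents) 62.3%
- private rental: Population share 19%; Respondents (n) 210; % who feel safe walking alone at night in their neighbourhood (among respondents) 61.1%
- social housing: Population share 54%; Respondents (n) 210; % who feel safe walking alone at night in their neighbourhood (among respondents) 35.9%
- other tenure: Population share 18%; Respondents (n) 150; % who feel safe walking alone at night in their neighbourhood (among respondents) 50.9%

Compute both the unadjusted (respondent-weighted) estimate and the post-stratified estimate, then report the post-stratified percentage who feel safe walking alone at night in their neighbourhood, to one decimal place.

Unadjusted (pooled respondent) estimate weights by respondent counts:
  (210/780)×62.3 + (210/780)×61.1 + (210/780)×35.9 + (150/780)×50.9 = 52.6769%
Reweighting by population tenure type shares:
  0.09×62.3 + 0.19×61.1 + 0.54×35.9 + 0.18×50.9 = 45.764%

45.8%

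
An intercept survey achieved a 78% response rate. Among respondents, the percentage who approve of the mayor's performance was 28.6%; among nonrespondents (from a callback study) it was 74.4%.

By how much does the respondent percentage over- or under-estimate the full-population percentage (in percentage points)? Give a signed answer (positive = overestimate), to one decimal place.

-10.1 percentage points

Nonresponse fraction = 1 − 0.78 = 0.22.
Bias = (nonresponse fraction) × (respondent percentage − nonrespondent percentage)
     = 0.22 × (28.6 − 74.4) = 0.22 × -45.8 = -10.076.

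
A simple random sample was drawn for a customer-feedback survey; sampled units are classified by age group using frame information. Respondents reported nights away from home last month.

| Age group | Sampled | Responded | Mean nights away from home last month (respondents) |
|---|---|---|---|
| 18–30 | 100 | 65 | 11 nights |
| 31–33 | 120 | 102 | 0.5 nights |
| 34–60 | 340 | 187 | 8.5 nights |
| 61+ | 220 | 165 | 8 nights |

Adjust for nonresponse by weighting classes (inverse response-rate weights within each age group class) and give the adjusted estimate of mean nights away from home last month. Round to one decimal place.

7.4

Response rates by class: 18–30 65/100 = 65%, 31–33 102/120 = 85%, 34–60 187/340 = 55%, 61+ 165/220 = 75%.
Each respondent's weight = sampled/responded in their class; summing within a class gives n_sampled, so:
  18–30: 100 × 11 = 1100
  31–33: 120 × 0.5 = 60
  34–60: 340 × 8.5 = 2890
  61+: 220 × 8 = 1760
Adjusted estimate = 5810 / 780 = 7.44872 → 7.4.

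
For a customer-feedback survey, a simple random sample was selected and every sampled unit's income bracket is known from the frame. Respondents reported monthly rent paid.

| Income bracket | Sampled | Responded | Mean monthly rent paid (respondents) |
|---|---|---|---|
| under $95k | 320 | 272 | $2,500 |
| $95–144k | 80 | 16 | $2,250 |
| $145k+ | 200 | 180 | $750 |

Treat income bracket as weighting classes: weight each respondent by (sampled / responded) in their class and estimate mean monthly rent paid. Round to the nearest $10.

Class response rates: under $95k 272/320 = 85%, $95–144k 16/80 = 20%, $145k+ 180/200 = 90%.
Inverse-response-rate weighting restores each class to its sampled count, so class totals weight by n_sampled:
  under $95k: 320 × 2500 = 800,000
  $95–144k: 80 × 2250 = 180,000
  $145k+: 200 × 750 = 150,000
Adjusted estimate = 1,130,000 / 600 = 1883.33 → $1,880.

$1,880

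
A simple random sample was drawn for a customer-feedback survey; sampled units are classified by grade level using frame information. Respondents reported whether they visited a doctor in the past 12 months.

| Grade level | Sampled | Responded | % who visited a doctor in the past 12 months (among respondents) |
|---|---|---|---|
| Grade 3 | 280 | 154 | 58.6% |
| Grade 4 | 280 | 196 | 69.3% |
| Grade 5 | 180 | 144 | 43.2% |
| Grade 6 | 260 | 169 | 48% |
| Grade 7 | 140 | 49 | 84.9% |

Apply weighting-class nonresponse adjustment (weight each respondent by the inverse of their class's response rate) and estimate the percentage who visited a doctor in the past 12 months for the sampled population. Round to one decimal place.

59.6%

Class response rates: Grade 3 154/280 = 55%, Grade 4 196/280 = 70%, Grade 5 144/180 = 80%, Grade 6 169/260 = 65%, Grade 7 49/140 = 35%.
Each respondent's weight = sampled/responded in their class; summing within a class gives n_sampled, so:
  Grade 3: 280 × 58.6 = 16,408
  Grade 4: 280 × 69.3 = 19,404
  Grade 5: 180 × 43.2 = 7776
  Grade 6: 260 × 48 = 12,480
  Grade 7: 140 × 84.9 = 11,886
Adjusted estimate = 67,954 / 1,140 = 59.6088 → 59.6%.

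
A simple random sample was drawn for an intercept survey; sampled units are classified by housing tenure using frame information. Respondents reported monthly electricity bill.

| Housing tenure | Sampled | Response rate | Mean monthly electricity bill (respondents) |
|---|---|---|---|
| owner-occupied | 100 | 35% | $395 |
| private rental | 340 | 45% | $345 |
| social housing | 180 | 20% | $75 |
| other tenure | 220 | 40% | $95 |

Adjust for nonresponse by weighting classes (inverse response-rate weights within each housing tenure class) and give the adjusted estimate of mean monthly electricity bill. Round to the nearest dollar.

With weight = n_sampled/n_responded per class, the weighted class total is n_sampled:
  owner-occupied: 100 × 395 = 39,500
  private rental: 340 × 345 = 117,300
  social housing: 180 × 75 = 13,500
  other tenure: 220 × 95 = 20,900
Adjusted estimate = 191,200 / 840 = 227.619 → $228.

$228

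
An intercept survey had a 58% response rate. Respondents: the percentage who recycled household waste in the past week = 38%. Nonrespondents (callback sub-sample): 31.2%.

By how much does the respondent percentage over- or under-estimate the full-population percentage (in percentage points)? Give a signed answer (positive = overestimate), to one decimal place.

Nonresponse fraction = 1 − 0.58 = 0.42.
Bias = (nonresponse fraction) × (respondent percentage − nonrespondent percentage)
     = 0.42 × (38 − 31.2) = 0.42 × 6.8 = 2.856.

+2.9 percentage points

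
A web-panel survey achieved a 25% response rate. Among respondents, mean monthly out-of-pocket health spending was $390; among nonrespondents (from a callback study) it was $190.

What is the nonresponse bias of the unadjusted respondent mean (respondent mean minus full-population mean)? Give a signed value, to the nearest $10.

+$150

Nonresponse fraction = 1 − 0.25 = 0.75.
Bias = (nonresponse fraction) × (respondent mean − nonrespondent mean)
     = 0.75 × (390 − 190) = 0.75 × 200 = 150.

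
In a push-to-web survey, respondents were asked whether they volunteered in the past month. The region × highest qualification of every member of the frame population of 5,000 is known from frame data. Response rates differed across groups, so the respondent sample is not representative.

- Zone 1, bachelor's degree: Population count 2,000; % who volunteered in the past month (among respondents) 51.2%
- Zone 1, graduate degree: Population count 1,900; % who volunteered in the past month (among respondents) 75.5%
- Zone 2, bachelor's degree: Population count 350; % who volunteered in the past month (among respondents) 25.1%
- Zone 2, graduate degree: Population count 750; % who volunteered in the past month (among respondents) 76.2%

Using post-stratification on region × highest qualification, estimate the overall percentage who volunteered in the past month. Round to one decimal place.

Each cell contributes population-share × respondent value:
  Zone 1, bachelor's degree: (2,000/5,000) × 51.2 = 20.48
  Zone 1, graduate degree: (1,900/5,000) × 75.5 = 28.69
  Zone 2, bachelor's degree: (350/5,000) × 25.1 = 1.757
  Zone 2, graduate degree: (750/5,000) × 76.2 = 11.43
Post-stratified estimate = 62.357 → 62.4%.

62.4%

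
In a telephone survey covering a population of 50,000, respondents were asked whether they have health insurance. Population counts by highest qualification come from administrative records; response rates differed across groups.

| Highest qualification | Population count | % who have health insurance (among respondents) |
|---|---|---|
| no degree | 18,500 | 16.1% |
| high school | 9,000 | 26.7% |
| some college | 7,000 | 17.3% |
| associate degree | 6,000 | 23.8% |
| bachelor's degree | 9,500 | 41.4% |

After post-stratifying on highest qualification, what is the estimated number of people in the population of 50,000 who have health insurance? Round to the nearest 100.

Each cell contributes its population count × the respondent rate:
  no degree: 18,500 × 16.1% = 2978.5
  high school: 9,000 × 26.7% = 2403
  some college: 7,000 × 17.3% = 1211
  associate degree: 6,000 × 23.8% = 1428
  bachelor's degree: 9,500 × 41.4% = 3933
Estimated total = 11953.5 → 12,000.

12,000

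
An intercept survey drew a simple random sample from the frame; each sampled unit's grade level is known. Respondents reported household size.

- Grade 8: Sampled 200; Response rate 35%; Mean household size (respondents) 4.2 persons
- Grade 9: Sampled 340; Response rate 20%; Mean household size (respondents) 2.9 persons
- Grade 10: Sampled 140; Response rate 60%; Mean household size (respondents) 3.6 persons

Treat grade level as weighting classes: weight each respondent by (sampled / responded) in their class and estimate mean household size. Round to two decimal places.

3.43

Each respondent's weight = sampled/responded in their class; summing within a class gives n_sampled, so:
  Grade 8: 200 × 4.2 = 840
  Grade 9: 340 × 2.9 = 986
  Grade 10: 140 × 3.6 = 504
Adjusted estimate = 2330 / 680 = 3.42647 → 3.43.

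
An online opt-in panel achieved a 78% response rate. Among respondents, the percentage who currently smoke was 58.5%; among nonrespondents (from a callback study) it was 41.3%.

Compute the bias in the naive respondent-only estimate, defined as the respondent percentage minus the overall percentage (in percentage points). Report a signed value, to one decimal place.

+3.8 percentage points

Nonresponse fraction = 1 − 0.78 = 0.22.
Bias = (nonresponse fraction) × (respondent percentage − nonrespondent percentage)
     = 0.22 × (58.5 − 41.3) = 0.22 × 17.2 = 3.784.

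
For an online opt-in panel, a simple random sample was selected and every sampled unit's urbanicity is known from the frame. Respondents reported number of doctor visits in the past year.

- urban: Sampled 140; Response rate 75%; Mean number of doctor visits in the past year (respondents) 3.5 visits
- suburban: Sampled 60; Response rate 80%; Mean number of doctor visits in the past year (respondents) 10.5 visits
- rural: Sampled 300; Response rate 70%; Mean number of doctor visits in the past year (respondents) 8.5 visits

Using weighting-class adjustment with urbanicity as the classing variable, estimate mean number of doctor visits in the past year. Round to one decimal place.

7.3

Each respondent's weight = sampled/responded in their class; summing within a class gives n_sampled, so:
  urban: 140 × 3.5 = 490
  suburban: 60 × 10.5 = 630
  rural: 300 × 8.5 = 2550
Adjusted estimate = 3670 / 500 = 7.34 → 7.3.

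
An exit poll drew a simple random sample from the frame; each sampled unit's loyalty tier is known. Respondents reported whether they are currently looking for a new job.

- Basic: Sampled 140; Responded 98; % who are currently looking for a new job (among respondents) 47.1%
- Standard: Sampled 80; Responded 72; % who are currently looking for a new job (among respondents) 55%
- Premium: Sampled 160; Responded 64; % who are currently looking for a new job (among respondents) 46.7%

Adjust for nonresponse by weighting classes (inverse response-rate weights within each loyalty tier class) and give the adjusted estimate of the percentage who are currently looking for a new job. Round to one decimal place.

Class response rates: Basic 98/140 = 70%, Standard 72/80 = 90%, Premium 64/160 = 40%.
Inverse-response-rate weighting restores each class to its sampled count, so class totals weight by n_sampled:
  Basic: 140 × 47.1 = 6594
  Standard: 80 × 55 = 4400
  Premium: 160 × 46.7 = 7472
Adjusted estimate = 18,466 / 380 = 48.5947 → 48.6%.

48.6%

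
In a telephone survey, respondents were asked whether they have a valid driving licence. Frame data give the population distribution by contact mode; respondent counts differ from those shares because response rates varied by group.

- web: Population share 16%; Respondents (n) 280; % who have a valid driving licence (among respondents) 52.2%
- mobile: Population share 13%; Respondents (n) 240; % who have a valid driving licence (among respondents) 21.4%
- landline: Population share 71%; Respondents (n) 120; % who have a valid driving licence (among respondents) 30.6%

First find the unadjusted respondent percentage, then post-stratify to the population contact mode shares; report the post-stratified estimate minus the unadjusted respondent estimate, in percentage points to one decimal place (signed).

-3.7 percentage points

Without adjustment, the pooled respondent share is:
  (280/640)×52.2 + (240/640)×21.4 + (120/640)×30.6 = 36.6%
Post-stratified estimate weights by population shares:
  0.16×52.2 + 0.13×21.4 + 0.71×30.6 = 32.86%
Difference = 32.86 − 36.6 = -3.74 pp.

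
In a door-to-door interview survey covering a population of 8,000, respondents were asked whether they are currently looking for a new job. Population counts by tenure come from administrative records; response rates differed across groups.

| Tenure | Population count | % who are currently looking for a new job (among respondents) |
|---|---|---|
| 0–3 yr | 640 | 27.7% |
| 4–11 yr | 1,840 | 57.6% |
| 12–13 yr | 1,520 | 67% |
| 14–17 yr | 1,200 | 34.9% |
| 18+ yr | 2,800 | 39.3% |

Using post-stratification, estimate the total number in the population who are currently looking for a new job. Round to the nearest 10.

Each cell contributes its population count × the respondent rate:
  0–3 yr: 640 × 27.7% = 177.28
  4–11 yr: 1,840 × 57.6% = 1059.84
  12–13 yr: 1,520 × 67% = 1018.4
  14–17 yr: 1,200 × 34.9% = 418.8
  18+ yr: 2,800 × 39.3% = 1100.4
Estimated total = 3774.72 → 3,770.

3,770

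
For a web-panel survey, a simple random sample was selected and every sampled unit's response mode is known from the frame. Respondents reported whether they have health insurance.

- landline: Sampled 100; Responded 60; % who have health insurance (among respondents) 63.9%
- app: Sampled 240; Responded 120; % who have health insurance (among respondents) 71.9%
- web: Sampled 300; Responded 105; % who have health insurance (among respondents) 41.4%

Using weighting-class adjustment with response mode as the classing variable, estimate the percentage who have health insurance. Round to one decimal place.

56.4%

Response rates by class: landline 60/100 = 60%, app 120/240 = 50%, web 105/300 = 35%.
With weight = n_sampled/n_responded per class, the weighted class total is n_sampled:
  landline: 100 × 63.9 = 6390
  app: 240 × 71.9 = 17,256
  web: 300 × 41.4 = 12,420
Adjusted estimate = 36,066 / 640 = 56.3531 → 56.4%.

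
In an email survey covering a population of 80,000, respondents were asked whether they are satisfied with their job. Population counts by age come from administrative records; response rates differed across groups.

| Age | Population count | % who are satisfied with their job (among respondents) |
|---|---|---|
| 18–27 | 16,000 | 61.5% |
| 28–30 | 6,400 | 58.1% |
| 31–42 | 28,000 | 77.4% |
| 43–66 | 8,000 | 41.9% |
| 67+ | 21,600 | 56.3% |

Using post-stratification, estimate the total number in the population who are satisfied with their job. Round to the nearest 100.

Estimated count per cell = population count × respondent percentage:
  18–27: 16,000 × 61.5% = 9840
  28–30: 6,400 × 58.1% = 3718.4
  31–42: 28,000 × 77.4% = 21,672
  43–66: 8,000 × 41.9% = 3352
  67+: 21,600 × 56.3% = 12160.8
Estimated total = 50743.2 → 50,700.

50,700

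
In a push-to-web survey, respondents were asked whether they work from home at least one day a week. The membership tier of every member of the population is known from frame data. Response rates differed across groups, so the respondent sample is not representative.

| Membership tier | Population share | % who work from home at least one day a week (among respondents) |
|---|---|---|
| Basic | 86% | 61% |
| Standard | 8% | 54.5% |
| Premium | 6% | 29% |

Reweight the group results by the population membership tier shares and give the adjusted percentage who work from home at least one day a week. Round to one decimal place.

Weight each group's respondent value by its population share:
  Basic: 0.86 × 61 = 52.46
  Standard: 0.08 × 54.5 = 4.36
  Premium: 0.06 × 29 = 1.74
Post-stratified estimate = 58.56 → 58.6%.

58.6%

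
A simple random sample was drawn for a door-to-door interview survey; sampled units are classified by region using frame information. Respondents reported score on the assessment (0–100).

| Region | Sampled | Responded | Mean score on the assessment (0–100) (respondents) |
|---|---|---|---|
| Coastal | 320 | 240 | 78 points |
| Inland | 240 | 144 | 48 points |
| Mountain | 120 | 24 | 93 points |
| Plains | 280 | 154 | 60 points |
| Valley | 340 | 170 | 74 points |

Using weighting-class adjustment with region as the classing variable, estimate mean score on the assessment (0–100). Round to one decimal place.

Response rates by class: Coastal 240/320 = 75%, Inland 144/240 = 60%, Mountain 24/120 = 20%, Plains 154/280 = 55%, Valley 170/340 = 50%.
Weighting each respondent by the inverse class response rate inflates each class back to its sampled size, so the class weight is n_sampled:
  Coastal: 320 × 78 = 24,960
  Inland: 240 × 48 = 11,520
  Mountain: 120 × 93 = 11,160
  Plains: 280 × 60 = 16,800
  Valley: 340 × 74 = 25,160
Adjusted estimate = 89,600 / 1,300 = 68.9231 → 68.9.

68.9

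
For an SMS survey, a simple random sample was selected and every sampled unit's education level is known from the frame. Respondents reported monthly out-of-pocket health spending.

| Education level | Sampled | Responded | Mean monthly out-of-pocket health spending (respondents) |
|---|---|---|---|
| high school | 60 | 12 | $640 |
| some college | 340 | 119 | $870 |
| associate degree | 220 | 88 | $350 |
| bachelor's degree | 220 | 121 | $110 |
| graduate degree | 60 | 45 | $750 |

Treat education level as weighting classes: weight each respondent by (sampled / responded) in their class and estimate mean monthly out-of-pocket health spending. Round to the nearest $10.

$530

Response rates by class: high school 12/60 = 20%, some college 119/340 = 35%, associate degree 88/220 = 40%, bachelor's degree 121/220 = 55%, graduate degree 45/60 = 75%.
With weight = n_sampled/n_responded per class, the weighted class total is n_sampled:
  high school: 60 × 640 = 38,400
  some college: 340 × 870 = 295,800
  associate degree: 220 × 350 = 77,000
  bachelor's degree: 220 × 110 = 24,200
  graduate degree: 60 × 750 = 45,000
Adjusted estimate = 480,400 / 900 = 533.778 → $530.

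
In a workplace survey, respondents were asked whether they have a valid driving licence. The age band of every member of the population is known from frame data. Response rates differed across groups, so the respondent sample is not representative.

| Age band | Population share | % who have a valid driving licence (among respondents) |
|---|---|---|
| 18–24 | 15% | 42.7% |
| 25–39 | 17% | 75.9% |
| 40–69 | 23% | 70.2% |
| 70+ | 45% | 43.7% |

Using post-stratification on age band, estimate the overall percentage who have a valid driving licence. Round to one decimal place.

55.1%

Each cell contributes population-share × respondent value:
  18–24: 0.15 × 42.7 = 6.405
  25–39: 0.17 × 75.9 = 12.903
  40–69: 0.23 × 70.2 = 16.146
  70+: 0.45 × 43.7 = 19.665
Post-stratified estimate = 55.119 → 55.1%.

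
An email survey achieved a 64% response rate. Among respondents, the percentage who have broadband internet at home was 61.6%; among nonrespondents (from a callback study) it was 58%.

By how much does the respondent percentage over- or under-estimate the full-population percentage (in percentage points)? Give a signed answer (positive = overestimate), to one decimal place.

Nonresponse fraction = 1 − 0.64 = 0.36.
Bias = (nonresponse fraction) × (respondent percentage − nonrespondent percentage)
     = 0.36 × (61.6 − 58) = 0.36 × 3.6 = 1.296.

+1.3 percentage points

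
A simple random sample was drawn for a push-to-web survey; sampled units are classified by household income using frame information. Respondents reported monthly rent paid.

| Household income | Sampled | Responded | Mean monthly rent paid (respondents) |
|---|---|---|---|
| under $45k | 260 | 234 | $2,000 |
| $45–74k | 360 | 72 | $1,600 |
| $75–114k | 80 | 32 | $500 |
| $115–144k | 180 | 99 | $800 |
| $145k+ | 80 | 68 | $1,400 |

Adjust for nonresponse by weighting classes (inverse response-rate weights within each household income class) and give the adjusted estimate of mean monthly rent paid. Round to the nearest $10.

$1,450

Response rates by class: under $45k 234/260 = 90%, $45–74k 72/360 = 20%, $75–114k 32/80 = 40%, $115–144k 99/180 = 55%, $145k+ 68/80 = 85%.
Each respondent's weight = sampled/responded in their class; summing within a class gives n_sampled, so:
  under $45k: 260 × 2000 = 520,000
  $45–74k: 360 × 1600 = 576,000
  $75–114k: 80 × 500 = 40,000
  $115–144k: 180 × 800 = 144,000
  $145k+: 80 × 1400 = 112,000
Adjusted estimate = 1,392,000 / 960 = 1450 → $1,450.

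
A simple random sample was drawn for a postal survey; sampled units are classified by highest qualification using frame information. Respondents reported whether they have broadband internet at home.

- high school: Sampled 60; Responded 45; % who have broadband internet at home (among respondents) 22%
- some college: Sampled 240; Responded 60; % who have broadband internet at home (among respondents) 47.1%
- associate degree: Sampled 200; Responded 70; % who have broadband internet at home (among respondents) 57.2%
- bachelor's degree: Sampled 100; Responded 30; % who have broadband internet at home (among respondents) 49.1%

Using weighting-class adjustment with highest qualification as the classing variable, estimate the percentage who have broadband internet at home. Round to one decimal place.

48.3%

Response rates by class: high school 45/60 = 75%, some college 60/240 = 25%, associate degree 70/200 = 35%, bachelor's degree 30/100 = 30%.
Weighting each respondent by the inverse class response rate inflates each class back to its sampled size, so the class weight is n_sampled:
  high school: 60 × 22 = 1320
  some college: 240 × 47.1 = 11,304
  associate degree: 200 × 57.2 = 11,440
  bachelor's degree: 100 × 49.1 = 4910
Adjusted estimate = 28,974 / 600 = 48.29 → 48.3%.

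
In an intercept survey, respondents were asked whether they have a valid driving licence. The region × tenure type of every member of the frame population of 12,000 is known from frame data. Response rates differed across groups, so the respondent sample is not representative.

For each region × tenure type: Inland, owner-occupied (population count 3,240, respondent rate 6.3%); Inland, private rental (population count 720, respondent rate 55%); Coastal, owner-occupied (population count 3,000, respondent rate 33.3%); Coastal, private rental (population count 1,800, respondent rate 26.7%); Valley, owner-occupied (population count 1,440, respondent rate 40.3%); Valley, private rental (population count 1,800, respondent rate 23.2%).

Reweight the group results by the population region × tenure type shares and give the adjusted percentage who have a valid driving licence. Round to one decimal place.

25.6%

Reweight to the known region × tenure type distribution:
  Inland, owner-occupied: (3,240/12,000) × 6.3 = 1.701
  Inland, private rental: (720/12,000) × 55 = 3.3
  Coastal, owner-occupied: (3,000/12,000) × 33.3 = 8.325
  Coastal, private rental: (1,800/12,000) × 26.7 = 4.005
  Valley, owner-occupied: (1,440/12,000) × 40.3 = 4.836
  Valley, private rental: (1,800/12,000) × 23.2 = 3.48
Post-stratified estimate = 25.647 → 25.6%.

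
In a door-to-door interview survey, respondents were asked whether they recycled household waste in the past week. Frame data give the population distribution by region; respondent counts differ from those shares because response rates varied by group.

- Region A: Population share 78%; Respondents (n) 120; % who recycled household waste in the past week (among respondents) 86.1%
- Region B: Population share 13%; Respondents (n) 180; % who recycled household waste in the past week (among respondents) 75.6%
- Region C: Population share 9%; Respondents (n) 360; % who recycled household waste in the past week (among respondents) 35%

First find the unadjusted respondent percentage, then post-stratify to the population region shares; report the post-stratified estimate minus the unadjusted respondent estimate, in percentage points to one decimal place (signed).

+24.8 percentage points

Naive respondent-only estimate (weights = respondent counts):
  (120/660)×86.1 + (180/660)×75.6 + (360/660)×35 = 55.3636%
Post-stratified estimate weights by population shares:
  0.78×86.1 + 0.13×75.6 + 0.09×35 = 80.136%
Difference = 80.136 − 55.3636 = 24.7724 pp.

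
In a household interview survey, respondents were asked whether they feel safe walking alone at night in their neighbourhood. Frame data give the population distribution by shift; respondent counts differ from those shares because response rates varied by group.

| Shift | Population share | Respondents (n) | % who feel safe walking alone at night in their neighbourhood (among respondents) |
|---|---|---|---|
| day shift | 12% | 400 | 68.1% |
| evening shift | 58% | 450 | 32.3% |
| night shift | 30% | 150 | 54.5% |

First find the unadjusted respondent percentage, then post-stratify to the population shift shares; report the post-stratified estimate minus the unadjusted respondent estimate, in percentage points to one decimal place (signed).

-6.7 percentage points

Naive respondent-only estimate (weights = respondent counts):
  (400/1000)×68.1 + (450/1000)×32.3 + (150/1000)×54.5 = 49.95%
Reweighting by population shift shares:
  0.12×68.1 + 0.58×32.3 + 0.3×54.5 = 43.256%
Difference = 43.256 − 49.95 = -6.694 pp.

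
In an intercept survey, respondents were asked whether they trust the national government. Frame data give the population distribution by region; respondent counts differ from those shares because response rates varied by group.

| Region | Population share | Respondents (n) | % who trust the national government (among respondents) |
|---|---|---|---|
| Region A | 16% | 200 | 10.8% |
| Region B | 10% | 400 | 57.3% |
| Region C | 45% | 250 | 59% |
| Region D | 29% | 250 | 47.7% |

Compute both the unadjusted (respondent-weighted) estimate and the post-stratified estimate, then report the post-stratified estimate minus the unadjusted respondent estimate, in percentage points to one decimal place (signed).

Naive respondent-only estimate (weights = respondent counts):
  (200/1100)×10.8 + (400/1100)×57.3 + (250/1100)×59 + (250/1100)×47.7 = 47.05%
Post-stratified estimate weights by population shares:
  0.16×10.8 + 0.1×57.3 + 0.45×59 + 0.29×47.7 = 47.841%
Difference = 47.841 − 47.05 = 0.791 pp.

+0.8 percentage points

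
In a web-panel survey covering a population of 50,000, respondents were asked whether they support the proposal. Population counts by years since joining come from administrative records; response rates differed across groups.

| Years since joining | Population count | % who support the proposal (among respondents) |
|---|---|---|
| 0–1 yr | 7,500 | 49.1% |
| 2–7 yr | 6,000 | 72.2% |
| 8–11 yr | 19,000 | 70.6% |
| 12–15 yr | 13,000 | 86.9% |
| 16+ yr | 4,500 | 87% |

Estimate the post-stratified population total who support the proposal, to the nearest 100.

Apply each group's respondent rate to its population count:
  0–1 yr: 7,500 × 49.1% = 3682.5
  2–7 yr: 6,000 × 72.2% = 4332
  8–11 yr: 19,000 × 70.6% = 13,414
  12–15 yr: 13,000 × 86.9% = 11,297
  16+ yr: 4,500 × 87% = 3915
Estimated total = 36640.5 → 36,600.

36,600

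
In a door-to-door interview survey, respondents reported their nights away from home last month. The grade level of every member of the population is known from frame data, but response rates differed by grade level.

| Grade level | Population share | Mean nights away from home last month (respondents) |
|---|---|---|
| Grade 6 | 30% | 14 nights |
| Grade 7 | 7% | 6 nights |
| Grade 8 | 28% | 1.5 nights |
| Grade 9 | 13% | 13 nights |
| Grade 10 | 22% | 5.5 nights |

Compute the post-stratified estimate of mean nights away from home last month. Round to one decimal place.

Weight each group's respondent value by its population share:
  Grade 6: 0.3 × 14 = 4.2
  Grade 7: 0.07 × 6 = 0.42
  Grade 8: 0.28 × 1.5 = 0.42
  Grade 9: 0.13 × 13 = 1.69
  Grade 10: 0.22 × 5.5 = 1.21
Post-stratified estimate = 7.94 → 7.9.

7.9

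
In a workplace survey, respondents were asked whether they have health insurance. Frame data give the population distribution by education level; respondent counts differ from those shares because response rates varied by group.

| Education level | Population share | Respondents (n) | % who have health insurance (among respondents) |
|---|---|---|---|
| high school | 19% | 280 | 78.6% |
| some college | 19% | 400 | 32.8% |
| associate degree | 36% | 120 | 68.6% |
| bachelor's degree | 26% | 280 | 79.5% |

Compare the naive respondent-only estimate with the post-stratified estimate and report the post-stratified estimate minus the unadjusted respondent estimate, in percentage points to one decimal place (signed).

+5.8 percentage points

Naive respondent-only estimate (weights = respondent counts):
  (280/1080)×78.6 + (400/1080)×32.8 + (120/1080)×68.6 + (280/1080)×79.5 = 60.7593%
Reweighting by population education level shares:
  0.19×78.6 + 0.19×32.8 + 0.36×68.6 + 0.26×79.5 = 66.532%
Difference = 66.532 − 60.7593 = 5.7727 pp.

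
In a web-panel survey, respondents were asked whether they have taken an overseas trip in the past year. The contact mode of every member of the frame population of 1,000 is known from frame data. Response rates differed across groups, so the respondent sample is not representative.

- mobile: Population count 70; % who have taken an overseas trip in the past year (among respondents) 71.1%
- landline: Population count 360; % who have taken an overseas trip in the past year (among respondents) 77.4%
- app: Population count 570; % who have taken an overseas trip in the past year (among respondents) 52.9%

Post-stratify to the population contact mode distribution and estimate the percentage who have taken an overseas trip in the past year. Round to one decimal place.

Reweight to the known contact mode distribution:
  mobile: (70/1,000) × 71.1 = 4.977
  landline: (360/1,000) × 77.4 = 27.864
  app: (570/1,000) × 52.9 = 30.153
Post-stratified estimate = 62.994 → 63.0%.

63.0%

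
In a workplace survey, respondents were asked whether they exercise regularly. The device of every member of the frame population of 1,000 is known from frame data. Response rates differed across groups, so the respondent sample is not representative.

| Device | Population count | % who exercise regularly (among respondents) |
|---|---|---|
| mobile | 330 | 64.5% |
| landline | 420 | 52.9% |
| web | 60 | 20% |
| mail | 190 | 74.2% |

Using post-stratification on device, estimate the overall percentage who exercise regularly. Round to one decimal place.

Each cell contributes population-share × respondent value:
  mobile: (330/1,000) × 64.5 = 21.285
  landline: (420/1,000) × 52.9 = 22.218
  web: (60/1,000) × 20 = 1.2
  mail: (190/1,000) × 74.2 = 14.098
Post-stratified estimate = 58.801 → 58.8%.

58.8%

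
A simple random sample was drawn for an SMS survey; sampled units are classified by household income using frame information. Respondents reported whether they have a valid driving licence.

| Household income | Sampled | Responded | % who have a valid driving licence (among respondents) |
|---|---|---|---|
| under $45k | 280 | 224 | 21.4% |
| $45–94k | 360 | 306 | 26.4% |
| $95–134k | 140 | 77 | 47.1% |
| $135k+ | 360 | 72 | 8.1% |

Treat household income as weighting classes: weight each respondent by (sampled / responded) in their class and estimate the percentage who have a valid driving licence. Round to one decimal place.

21.9%

Response rates by class: under $45k 224/280 = 80%, $45–94k 306/360 = 85%, $95–134k 77/140 = 55%, $135k+ 72/360 = 20%.
Inverse-response-rate weighting restores each class to its sampled count, so class totals weight by n_sampled:
  under $45k: 280 × 21.4 = 5992
  $45–94k: 360 × 26.4 = 9504
  $95–134k: 140 × 47.1 = 6594
  $135k+: 360 × 8.1 = 2916
Adjusted estimate = 25,006 / 1,140 = 21.9351 → 21.9%.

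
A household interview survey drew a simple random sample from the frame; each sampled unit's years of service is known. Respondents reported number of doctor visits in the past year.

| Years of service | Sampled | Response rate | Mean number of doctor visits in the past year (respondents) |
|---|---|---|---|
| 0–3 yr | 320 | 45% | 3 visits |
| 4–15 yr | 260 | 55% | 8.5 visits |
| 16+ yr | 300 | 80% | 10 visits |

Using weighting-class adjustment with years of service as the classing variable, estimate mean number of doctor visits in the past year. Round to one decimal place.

7.0

With weight = n_sampled/n_responded per class, the weighted class total is n_sampled:
  0–3 yr: 320 × 3 = 960
  4–15 yr: 260 × 8.5 = 2210
  16+ yr: 300 × 10 = 3000
Adjusted estimate = 6170 / 880 = 7.01136 → 7.0.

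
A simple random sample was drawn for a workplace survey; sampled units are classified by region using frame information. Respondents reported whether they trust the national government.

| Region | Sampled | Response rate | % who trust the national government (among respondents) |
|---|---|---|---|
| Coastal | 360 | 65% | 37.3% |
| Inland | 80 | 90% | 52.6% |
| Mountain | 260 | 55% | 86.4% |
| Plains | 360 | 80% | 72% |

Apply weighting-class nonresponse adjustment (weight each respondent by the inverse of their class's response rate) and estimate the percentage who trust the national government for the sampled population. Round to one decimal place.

With weight = n_sampled/n_responded per class, the weighted class total is n_sampled:
  Coastal: 360 × 37.3 = 13428
  Inland: 80 × 52.6 = 4208
  Mountain: 260 × 86.4 = 22,464
  Plains: 360 × 72 = 25,920
Adjusted estimate = 66,020 / 1,060 = 62.283 → 62.3%.

62.3%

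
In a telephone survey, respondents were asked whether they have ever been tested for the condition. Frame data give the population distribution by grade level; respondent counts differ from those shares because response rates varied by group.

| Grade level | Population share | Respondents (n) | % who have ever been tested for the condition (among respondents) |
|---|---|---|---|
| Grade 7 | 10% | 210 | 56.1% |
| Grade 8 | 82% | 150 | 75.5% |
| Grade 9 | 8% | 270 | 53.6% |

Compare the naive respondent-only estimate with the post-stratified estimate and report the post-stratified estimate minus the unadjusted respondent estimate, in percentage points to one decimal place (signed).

+12.2 percentage points

Unadjusted (pooled respondent) estimate weights by respondent counts:
  (210/630)×56.1 + (150/630)×75.5 + (270/630)×53.6 = 59.6476%
Post-stratified estimate weights by population shares:
  0.1×56.1 + 0.82×75.5 + 0.08×53.6 = 71.808%
Difference = 71.808 − 59.6476 = 12.1604 pp.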